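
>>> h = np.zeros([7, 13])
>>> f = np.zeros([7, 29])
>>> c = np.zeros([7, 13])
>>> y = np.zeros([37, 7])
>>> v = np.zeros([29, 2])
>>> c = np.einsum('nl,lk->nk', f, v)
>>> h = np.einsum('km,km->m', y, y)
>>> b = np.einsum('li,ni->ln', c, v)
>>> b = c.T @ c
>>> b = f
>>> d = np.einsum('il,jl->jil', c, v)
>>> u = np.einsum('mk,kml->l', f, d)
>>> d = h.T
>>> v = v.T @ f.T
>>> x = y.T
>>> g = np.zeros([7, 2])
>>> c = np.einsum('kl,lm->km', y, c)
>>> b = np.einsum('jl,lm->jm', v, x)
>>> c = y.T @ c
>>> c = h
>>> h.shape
(7,)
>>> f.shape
(7, 29)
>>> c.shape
(7,)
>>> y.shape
(37, 7)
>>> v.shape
(2, 7)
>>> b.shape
(2, 37)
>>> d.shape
(7,)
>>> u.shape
(2,)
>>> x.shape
(7, 37)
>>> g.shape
(7, 2)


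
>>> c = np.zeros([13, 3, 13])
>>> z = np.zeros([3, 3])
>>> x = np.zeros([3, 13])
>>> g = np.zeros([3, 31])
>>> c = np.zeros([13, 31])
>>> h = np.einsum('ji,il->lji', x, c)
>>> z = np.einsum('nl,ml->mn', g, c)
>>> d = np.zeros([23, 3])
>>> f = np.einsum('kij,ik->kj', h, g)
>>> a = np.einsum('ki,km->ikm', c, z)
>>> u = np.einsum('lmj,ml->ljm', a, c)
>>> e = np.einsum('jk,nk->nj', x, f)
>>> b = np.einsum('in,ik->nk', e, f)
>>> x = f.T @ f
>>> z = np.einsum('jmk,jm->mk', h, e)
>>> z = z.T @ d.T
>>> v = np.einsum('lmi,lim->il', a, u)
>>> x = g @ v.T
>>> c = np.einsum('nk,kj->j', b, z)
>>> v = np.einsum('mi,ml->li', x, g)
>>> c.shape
(23,)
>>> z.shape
(13, 23)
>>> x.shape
(3, 3)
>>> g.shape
(3, 31)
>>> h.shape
(31, 3, 13)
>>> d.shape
(23, 3)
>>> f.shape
(31, 13)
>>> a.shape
(31, 13, 3)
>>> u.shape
(31, 3, 13)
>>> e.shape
(31, 3)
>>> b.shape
(3, 13)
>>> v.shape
(31, 3)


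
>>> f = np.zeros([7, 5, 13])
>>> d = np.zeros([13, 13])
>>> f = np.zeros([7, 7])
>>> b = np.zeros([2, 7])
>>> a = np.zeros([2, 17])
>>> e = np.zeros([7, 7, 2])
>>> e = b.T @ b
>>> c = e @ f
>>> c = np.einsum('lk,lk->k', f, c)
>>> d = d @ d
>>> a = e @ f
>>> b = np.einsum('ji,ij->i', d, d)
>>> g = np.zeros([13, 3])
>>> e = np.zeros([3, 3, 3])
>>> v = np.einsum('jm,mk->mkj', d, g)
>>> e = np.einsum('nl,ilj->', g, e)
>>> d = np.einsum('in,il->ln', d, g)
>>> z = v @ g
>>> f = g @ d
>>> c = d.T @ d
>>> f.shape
(13, 13)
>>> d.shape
(3, 13)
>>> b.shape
(13,)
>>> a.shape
(7, 7)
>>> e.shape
()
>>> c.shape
(13, 13)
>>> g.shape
(13, 3)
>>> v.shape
(13, 3, 13)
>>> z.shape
(13, 3, 3)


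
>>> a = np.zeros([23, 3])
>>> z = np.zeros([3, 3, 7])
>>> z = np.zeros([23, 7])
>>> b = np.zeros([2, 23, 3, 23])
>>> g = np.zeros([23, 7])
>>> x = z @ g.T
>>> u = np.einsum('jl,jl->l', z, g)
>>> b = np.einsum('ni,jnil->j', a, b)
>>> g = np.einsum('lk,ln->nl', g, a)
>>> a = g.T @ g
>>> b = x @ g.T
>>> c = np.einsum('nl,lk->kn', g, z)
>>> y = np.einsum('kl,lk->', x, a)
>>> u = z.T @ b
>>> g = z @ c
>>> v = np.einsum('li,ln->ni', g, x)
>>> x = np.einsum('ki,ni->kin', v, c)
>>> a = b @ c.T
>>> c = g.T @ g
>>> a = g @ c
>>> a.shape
(23, 3)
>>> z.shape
(23, 7)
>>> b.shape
(23, 3)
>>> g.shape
(23, 3)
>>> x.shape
(23, 3, 7)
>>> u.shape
(7, 3)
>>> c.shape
(3, 3)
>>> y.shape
()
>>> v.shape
(23, 3)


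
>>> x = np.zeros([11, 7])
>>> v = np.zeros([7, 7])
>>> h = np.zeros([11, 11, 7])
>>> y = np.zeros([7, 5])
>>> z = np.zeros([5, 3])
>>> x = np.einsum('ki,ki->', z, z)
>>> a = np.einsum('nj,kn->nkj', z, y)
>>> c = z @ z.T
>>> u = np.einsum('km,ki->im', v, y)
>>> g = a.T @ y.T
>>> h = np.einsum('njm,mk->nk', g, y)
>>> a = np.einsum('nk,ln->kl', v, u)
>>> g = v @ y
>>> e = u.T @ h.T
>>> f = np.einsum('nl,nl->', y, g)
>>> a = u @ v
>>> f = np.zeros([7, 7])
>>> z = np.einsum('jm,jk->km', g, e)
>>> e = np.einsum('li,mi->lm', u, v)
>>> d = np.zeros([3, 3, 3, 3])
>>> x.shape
()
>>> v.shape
(7, 7)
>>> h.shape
(3, 5)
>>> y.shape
(7, 5)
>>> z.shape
(3, 5)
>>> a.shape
(5, 7)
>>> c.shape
(5, 5)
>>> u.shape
(5, 7)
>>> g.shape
(7, 5)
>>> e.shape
(5, 7)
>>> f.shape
(7, 7)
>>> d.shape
(3, 3, 3, 3)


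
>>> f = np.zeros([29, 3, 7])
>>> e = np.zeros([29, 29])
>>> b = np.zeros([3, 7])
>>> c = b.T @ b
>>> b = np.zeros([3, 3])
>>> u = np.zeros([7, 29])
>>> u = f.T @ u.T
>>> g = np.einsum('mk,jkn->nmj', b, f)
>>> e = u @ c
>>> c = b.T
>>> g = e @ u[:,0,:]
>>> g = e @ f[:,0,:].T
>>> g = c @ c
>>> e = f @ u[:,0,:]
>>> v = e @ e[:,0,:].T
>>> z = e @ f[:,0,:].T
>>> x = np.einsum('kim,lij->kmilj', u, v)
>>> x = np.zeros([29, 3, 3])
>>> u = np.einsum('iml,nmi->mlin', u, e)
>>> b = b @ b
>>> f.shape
(29, 3, 7)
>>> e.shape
(29, 3, 7)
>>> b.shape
(3, 3)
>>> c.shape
(3, 3)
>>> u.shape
(3, 7, 7, 29)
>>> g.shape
(3, 3)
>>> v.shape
(29, 3, 29)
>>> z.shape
(29, 3, 29)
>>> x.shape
(29, 3, 3)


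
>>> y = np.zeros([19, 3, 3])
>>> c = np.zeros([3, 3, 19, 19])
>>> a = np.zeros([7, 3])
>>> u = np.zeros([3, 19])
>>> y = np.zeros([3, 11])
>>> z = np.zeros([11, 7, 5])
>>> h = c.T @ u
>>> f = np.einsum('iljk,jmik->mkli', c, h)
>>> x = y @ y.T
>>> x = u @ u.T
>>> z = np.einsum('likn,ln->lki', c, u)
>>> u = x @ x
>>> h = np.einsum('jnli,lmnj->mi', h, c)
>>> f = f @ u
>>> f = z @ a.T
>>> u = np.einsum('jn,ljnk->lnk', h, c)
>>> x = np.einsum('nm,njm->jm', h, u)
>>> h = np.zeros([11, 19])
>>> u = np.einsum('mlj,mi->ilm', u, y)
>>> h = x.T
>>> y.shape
(3, 11)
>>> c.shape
(3, 3, 19, 19)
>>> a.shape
(7, 3)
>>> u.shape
(11, 19, 3)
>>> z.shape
(3, 19, 3)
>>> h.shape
(19, 19)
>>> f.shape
(3, 19, 7)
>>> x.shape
(19, 19)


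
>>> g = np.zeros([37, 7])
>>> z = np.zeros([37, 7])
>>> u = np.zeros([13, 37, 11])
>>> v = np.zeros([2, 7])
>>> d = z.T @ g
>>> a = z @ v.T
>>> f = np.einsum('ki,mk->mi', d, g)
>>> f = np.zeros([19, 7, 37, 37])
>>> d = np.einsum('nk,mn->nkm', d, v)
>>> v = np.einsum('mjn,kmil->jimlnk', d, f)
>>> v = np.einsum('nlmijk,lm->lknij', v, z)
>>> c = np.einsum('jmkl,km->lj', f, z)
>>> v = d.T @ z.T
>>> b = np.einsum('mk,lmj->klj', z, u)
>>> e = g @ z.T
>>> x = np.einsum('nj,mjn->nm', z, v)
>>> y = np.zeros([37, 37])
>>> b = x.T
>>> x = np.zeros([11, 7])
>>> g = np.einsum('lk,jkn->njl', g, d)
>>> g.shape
(2, 7, 37)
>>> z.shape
(37, 7)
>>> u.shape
(13, 37, 11)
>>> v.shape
(2, 7, 37)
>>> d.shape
(7, 7, 2)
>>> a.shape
(37, 2)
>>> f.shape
(19, 7, 37, 37)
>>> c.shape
(37, 19)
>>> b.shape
(2, 37)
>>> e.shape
(37, 37)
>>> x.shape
(11, 7)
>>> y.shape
(37, 37)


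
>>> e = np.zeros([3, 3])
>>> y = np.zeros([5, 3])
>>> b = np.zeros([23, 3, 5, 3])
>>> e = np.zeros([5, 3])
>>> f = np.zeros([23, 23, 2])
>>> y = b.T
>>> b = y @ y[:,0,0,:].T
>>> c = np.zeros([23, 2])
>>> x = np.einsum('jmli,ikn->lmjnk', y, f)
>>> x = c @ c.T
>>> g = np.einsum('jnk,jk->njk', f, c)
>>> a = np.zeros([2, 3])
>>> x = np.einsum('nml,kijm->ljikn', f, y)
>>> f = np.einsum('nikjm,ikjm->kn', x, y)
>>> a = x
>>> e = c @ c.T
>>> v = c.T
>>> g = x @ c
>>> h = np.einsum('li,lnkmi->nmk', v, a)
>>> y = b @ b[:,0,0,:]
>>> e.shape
(23, 23)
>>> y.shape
(3, 5, 3, 3)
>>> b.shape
(3, 5, 3, 3)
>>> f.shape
(5, 2)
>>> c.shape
(23, 2)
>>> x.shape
(2, 3, 5, 3, 23)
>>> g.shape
(2, 3, 5, 3, 2)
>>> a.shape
(2, 3, 5, 3, 23)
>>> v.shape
(2, 23)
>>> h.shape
(3, 3, 5)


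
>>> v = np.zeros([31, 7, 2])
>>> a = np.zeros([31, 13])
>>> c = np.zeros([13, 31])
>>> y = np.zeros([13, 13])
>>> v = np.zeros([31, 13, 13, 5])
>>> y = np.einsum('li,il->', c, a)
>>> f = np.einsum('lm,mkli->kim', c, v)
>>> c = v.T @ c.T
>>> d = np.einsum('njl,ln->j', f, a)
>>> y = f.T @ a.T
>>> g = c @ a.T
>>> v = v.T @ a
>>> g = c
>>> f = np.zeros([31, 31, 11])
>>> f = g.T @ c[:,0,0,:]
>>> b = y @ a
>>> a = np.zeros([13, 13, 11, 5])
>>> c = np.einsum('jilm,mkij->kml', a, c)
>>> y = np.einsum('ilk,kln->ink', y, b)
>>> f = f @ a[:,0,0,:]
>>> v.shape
(5, 13, 13, 13)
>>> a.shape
(13, 13, 11, 5)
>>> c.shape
(13, 5, 11)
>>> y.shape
(31, 13, 31)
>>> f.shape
(13, 13, 13, 5)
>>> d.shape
(5,)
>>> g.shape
(5, 13, 13, 13)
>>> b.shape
(31, 5, 13)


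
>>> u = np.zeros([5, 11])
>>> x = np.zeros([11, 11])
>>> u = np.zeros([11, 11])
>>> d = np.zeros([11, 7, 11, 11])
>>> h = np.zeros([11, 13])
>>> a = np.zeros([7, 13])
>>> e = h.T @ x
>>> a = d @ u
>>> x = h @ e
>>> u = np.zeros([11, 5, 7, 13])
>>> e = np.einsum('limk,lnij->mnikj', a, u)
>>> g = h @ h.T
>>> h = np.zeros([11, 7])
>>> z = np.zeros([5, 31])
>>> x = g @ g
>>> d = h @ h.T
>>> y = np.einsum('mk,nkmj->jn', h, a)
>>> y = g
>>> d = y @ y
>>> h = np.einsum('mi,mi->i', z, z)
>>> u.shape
(11, 5, 7, 13)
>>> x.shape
(11, 11)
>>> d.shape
(11, 11)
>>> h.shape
(31,)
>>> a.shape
(11, 7, 11, 11)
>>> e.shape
(11, 5, 7, 11, 13)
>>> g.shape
(11, 11)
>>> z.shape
(5, 31)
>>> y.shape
(11, 11)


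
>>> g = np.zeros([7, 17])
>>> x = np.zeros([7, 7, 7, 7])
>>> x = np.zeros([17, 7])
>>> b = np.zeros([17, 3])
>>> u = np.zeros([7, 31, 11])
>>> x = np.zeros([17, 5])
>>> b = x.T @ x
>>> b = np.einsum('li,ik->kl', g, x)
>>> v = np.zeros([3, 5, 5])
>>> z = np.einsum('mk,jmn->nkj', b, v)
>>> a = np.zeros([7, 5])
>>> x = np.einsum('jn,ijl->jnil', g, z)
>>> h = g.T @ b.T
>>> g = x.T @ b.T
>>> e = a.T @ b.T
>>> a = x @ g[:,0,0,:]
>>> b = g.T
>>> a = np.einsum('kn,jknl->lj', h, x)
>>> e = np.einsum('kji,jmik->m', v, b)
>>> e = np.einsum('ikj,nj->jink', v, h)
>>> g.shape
(3, 5, 17, 5)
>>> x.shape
(7, 17, 5, 3)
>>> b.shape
(5, 17, 5, 3)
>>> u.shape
(7, 31, 11)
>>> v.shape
(3, 5, 5)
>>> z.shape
(5, 7, 3)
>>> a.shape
(3, 7)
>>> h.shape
(17, 5)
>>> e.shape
(5, 3, 17, 5)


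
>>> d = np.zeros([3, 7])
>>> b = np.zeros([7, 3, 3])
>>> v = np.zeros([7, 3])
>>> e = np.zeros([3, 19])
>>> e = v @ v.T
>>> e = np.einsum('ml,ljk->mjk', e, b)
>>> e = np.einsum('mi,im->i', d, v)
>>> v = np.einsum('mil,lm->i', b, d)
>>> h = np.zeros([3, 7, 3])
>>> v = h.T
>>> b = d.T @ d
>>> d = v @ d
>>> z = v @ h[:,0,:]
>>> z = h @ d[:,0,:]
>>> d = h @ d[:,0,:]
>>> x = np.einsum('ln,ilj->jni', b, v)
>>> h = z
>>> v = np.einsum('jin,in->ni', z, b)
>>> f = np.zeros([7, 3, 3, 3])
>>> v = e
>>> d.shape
(3, 7, 7)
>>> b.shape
(7, 7)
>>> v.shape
(7,)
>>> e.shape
(7,)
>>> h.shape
(3, 7, 7)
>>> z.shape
(3, 7, 7)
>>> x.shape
(3, 7, 3)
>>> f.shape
(7, 3, 3, 3)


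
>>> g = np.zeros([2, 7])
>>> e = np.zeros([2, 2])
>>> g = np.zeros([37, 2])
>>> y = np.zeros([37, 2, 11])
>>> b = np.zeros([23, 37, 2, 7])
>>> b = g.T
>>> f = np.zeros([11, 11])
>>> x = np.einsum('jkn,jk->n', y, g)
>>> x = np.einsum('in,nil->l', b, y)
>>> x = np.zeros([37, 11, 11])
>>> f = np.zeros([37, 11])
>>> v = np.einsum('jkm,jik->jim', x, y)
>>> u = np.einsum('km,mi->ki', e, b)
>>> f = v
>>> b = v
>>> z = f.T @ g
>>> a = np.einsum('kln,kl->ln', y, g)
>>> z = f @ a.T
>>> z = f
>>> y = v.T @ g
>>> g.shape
(37, 2)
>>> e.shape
(2, 2)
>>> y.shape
(11, 2, 2)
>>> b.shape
(37, 2, 11)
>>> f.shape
(37, 2, 11)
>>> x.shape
(37, 11, 11)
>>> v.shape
(37, 2, 11)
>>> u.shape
(2, 37)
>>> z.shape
(37, 2, 11)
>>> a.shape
(2, 11)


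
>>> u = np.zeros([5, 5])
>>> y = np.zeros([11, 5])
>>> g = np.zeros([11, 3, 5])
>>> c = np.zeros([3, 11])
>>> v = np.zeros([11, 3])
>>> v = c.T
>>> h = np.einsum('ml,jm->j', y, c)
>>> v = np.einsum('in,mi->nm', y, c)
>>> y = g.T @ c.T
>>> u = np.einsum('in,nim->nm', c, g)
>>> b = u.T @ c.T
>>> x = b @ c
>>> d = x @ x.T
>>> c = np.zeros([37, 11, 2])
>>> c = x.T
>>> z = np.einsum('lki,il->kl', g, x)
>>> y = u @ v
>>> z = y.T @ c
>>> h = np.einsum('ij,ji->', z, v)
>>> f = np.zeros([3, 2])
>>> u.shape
(11, 5)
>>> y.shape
(11, 3)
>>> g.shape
(11, 3, 5)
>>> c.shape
(11, 5)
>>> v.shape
(5, 3)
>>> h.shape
()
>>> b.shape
(5, 3)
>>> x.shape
(5, 11)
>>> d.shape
(5, 5)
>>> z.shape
(3, 5)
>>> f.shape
(3, 2)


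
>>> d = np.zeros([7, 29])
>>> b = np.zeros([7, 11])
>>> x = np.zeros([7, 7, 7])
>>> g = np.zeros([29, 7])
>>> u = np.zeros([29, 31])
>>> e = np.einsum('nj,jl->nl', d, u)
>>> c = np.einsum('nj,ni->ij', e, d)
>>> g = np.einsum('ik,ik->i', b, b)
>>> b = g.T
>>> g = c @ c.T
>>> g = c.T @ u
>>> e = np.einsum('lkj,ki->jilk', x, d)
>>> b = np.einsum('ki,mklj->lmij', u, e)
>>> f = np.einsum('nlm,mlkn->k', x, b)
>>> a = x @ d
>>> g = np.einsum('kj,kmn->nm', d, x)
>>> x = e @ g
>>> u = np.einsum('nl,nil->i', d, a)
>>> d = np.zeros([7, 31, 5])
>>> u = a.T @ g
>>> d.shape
(7, 31, 5)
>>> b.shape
(7, 7, 31, 7)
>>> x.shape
(7, 29, 7, 7)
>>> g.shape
(7, 7)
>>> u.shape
(29, 7, 7)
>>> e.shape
(7, 29, 7, 7)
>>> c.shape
(29, 31)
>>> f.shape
(31,)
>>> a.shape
(7, 7, 29)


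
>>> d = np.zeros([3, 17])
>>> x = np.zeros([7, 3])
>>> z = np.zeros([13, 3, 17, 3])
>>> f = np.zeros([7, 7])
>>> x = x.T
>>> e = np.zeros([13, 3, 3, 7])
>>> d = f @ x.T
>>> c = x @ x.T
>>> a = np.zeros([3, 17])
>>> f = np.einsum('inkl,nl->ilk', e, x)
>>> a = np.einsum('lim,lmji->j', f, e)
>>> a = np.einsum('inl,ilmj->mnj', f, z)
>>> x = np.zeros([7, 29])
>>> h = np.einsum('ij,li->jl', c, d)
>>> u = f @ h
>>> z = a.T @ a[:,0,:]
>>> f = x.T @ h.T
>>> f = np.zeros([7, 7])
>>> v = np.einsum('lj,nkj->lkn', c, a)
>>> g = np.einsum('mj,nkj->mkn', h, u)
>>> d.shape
(7, 3)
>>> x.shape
(7, 29)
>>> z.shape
(3, 7, 3)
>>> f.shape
(7, 7)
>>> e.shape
(13, 3, 3, 7)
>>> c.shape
(3, 3)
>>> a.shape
(17, 7, 3)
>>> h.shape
(3, 7)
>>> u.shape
(13, 7, 7)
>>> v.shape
(3, 7, 17)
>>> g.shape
(3, 7, 13)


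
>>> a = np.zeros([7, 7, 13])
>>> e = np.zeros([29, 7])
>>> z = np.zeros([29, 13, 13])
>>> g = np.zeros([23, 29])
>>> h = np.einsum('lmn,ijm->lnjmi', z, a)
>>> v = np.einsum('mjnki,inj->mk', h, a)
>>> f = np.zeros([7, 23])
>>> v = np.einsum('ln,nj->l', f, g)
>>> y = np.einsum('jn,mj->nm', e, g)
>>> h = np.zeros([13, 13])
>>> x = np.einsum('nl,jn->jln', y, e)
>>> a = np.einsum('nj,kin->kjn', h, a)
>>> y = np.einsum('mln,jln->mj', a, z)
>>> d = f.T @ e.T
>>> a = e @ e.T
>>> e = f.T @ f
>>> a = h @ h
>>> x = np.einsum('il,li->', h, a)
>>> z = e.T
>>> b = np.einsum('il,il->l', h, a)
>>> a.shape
(13, 13)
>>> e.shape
(23, 23)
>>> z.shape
(23, 23)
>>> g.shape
(23, 29)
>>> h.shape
(13, 13)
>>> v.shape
(7,)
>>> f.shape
(7, 23)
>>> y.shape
(7, 29)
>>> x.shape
()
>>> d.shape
(23, 29)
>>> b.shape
(13,)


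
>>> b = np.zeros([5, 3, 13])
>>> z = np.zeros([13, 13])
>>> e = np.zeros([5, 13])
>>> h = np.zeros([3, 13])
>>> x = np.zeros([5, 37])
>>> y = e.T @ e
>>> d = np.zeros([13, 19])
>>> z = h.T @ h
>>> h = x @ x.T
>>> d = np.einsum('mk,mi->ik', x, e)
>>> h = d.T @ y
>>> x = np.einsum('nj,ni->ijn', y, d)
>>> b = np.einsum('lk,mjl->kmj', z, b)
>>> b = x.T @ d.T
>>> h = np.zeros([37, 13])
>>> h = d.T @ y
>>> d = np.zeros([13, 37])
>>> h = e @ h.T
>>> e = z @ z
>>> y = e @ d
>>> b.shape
(13, 13, 13)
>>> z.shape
(13, 13)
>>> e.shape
(13, 13)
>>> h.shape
(5, 37)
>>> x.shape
(37, 13, 13)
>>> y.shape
(13, 37)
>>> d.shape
(13, 37)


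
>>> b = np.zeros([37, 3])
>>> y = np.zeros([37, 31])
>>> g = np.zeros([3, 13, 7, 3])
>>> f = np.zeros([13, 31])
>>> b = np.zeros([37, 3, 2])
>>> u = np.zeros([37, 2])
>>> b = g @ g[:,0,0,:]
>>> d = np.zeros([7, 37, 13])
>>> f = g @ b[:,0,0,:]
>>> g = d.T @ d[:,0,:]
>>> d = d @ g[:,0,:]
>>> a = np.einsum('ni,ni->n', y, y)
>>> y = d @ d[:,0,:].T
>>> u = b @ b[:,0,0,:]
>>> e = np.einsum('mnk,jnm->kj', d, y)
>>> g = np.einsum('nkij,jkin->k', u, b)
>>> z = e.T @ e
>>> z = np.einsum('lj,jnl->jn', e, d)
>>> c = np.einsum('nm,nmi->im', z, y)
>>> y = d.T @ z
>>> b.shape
(3, 13, 7, 3)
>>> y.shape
(13, 37, 37)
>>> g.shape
(13,)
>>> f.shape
(3, 13, 7, 3)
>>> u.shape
(3, 13, 7, 3)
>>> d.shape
(7, 37, 13)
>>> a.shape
(37,)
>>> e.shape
(13, 7)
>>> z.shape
(7, 37)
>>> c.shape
(7, 37)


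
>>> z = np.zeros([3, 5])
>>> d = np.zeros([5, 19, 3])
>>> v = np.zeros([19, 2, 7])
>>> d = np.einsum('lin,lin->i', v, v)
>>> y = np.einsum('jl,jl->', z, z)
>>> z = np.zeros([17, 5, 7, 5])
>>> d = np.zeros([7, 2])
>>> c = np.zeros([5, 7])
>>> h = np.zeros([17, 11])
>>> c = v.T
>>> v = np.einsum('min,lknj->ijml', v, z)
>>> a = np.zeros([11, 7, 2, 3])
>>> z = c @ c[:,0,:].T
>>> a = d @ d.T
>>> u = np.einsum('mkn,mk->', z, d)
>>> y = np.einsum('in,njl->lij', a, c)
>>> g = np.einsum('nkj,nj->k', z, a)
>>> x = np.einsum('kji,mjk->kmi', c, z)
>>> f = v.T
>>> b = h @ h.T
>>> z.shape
(7, 2, 7)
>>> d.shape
(7, 2)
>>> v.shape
(2, 5, 19, 17)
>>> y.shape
(19, 7, 2)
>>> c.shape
(7, 2, 19)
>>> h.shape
(17, 11)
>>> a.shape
(7, 7)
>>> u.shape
()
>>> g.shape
(2,)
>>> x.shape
(7, 7, 19)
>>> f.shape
(17, 19, 5, 2)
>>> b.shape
(17, 17)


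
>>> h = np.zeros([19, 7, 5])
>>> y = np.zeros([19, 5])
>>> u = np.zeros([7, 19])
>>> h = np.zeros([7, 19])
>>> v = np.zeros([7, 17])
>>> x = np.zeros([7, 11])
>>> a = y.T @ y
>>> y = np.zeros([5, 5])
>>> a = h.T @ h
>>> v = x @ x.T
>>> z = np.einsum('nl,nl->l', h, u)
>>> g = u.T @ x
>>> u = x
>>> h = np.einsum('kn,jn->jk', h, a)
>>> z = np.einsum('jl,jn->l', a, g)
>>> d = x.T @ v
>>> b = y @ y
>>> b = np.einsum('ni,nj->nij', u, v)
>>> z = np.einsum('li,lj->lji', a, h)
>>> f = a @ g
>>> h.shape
(19, 7)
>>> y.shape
(5, 5)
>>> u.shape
(7, 11)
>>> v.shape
(7, 7)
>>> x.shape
(7, 11)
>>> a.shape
(19, 19)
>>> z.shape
(19, 7, 19)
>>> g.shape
(19, 11)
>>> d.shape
(11, 7)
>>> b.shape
(7, 11, 7)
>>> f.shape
(19, 11)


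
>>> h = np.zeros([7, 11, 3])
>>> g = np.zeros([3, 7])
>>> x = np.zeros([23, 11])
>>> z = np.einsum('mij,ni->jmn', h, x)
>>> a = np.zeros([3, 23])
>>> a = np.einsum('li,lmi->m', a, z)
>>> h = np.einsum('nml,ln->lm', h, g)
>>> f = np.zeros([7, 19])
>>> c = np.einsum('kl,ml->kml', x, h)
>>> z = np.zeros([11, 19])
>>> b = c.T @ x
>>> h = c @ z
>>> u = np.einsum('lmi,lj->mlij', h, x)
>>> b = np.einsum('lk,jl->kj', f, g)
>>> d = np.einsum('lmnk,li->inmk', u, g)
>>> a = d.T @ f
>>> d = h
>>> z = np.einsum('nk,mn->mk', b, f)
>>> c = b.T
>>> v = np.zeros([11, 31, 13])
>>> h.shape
(23, 3, 19)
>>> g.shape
(3, 7)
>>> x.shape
(23, 11)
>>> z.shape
(7, 3)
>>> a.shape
(11, 23, 19, 19)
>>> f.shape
(7, 19)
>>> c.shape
(3, 19)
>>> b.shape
(19, 3)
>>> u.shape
(3, 23, 19, 11)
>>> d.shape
(23, 3, 19)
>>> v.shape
(11, 31, 13)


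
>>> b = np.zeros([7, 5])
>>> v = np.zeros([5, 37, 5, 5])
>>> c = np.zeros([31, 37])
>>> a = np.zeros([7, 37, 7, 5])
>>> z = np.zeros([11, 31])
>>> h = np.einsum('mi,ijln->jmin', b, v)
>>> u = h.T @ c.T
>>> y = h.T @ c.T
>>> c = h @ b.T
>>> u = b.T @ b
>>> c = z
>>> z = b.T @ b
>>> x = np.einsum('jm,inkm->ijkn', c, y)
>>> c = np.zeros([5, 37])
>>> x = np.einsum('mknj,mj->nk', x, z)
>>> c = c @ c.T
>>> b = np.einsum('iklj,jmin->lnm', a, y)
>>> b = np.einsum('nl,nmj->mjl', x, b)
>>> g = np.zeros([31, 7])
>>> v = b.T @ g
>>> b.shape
(31, 5, 11)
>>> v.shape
(11, 5, 7)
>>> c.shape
(5, 5)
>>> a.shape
(7, 37, 7, 5)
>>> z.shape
(5, 5)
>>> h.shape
(37, 7, 5, 5)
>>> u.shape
(5, 5)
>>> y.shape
(5, 5, 7, 31)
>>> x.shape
(7, 11)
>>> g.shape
(31, 7)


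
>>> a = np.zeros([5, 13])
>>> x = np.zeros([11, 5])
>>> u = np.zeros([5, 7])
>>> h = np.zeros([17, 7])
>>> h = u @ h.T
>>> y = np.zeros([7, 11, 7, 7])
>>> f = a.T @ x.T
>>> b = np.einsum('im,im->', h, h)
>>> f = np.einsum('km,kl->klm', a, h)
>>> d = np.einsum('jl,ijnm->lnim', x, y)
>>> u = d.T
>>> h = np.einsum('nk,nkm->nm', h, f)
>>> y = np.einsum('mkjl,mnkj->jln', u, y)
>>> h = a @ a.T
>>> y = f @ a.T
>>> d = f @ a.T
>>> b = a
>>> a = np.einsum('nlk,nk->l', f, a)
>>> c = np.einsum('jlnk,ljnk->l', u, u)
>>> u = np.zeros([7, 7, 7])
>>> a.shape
(17,)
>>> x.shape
(11, 5)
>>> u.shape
(7, 7, 7)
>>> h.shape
(5, 5)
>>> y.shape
(5, 17, 5)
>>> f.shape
(5, 17, 13)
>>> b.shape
(5, 13)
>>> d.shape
(5, 17, 5)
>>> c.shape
(7,)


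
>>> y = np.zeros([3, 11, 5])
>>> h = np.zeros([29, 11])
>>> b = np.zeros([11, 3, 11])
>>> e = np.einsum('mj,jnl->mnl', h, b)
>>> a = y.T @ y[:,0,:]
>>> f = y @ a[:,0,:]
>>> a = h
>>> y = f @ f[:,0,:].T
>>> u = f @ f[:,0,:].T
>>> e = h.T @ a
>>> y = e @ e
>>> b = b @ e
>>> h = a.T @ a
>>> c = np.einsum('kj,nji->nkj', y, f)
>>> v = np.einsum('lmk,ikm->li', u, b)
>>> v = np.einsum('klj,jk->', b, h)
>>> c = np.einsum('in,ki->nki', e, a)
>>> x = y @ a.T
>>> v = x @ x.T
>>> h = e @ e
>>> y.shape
(11, 11)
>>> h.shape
(11, 11)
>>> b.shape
(11, 3, 11)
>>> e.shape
(11, 11)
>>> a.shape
(29, 11)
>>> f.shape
(3, 11, 5)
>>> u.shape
(3, 11, 3)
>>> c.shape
(11, 29, 11)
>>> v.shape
(11, 11)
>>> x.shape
(11, 29)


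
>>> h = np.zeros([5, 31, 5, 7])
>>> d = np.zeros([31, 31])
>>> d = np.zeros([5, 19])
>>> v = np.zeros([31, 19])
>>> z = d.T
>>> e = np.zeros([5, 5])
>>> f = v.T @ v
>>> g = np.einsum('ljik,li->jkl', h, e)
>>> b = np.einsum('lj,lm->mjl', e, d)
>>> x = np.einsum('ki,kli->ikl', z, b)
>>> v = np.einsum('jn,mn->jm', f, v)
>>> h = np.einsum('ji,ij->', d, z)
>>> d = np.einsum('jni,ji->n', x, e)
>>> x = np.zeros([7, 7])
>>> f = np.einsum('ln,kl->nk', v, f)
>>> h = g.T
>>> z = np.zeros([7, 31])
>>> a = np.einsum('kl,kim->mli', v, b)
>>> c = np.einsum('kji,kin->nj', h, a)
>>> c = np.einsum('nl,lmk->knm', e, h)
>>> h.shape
(5, 7, 31)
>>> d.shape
(19,)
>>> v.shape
(19, 31)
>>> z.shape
(7, 31)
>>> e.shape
(5, 5)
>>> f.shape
(31, 19)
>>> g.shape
(31, 7, 5)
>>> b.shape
(19, 5, 5)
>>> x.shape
(7, 7)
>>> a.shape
(5, 31, 5)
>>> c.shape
(31, 5, 7)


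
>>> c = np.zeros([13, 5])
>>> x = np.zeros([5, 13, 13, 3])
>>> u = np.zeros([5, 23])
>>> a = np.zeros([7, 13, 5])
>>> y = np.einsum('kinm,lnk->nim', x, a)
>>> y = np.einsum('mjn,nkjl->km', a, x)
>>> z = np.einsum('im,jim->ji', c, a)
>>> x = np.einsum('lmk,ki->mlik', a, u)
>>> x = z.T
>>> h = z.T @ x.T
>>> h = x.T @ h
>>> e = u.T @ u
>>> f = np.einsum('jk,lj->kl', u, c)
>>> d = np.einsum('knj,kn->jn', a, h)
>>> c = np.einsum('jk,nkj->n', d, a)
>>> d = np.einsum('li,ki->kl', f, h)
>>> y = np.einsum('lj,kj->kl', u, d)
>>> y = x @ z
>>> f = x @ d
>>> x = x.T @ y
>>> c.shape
(7,)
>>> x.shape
(7, 13)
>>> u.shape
(5, 23)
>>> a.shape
(7, 13, 5)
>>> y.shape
(13, 13)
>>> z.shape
(7, 13)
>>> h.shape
(7, 13)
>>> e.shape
(23, 23)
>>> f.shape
(13, 23)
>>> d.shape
(7, 23)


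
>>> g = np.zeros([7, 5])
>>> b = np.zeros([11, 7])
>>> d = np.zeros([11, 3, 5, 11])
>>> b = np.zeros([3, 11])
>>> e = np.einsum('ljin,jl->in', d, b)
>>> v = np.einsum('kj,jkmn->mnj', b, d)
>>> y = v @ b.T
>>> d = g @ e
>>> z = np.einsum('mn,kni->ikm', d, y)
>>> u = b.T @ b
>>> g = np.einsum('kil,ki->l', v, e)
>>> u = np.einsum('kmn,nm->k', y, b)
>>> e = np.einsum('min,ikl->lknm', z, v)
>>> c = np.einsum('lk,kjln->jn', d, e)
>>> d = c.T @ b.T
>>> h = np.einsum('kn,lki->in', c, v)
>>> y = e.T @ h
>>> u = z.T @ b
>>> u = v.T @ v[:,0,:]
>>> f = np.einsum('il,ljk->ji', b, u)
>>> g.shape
(11,)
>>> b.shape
(3, 11)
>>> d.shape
(3, 3)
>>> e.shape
(11, 11, 7, 3)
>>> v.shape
(5, 11, 11)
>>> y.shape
(3, 7, 11, 3)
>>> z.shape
(3, 5, 7)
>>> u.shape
(11, 11, 11)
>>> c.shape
(11, 3)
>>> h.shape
(11, 3)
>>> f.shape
(11, 3)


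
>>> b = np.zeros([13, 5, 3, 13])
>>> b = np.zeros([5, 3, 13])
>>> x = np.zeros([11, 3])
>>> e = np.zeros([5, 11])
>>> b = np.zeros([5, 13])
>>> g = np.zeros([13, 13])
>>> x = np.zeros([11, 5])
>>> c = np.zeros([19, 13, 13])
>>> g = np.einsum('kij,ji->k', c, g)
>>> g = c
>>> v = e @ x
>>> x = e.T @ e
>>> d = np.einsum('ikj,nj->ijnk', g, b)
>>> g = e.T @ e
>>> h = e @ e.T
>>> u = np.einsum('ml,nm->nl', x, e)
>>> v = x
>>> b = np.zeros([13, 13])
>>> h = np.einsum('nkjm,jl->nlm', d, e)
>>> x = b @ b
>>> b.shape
(13, 13)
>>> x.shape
(13, 13)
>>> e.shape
(5, 11)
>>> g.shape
(11, 11)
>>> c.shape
(19, 13, 13)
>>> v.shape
(11, 11)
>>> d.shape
(19, 13, 5, 13)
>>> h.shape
(19, 11, 13)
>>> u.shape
(5, 11)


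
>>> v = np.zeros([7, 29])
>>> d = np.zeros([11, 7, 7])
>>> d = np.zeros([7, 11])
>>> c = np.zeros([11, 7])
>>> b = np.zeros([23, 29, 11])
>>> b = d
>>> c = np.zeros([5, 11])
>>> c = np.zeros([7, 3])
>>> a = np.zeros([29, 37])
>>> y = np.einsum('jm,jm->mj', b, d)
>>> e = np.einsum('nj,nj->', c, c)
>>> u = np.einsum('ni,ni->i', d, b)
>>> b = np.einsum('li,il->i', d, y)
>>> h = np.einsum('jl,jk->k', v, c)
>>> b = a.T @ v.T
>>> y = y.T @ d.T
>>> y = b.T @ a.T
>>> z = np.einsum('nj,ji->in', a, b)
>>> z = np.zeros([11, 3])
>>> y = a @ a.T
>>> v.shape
(7, 29)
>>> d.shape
(7, 11)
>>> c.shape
(7, 3)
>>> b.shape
(37, 7)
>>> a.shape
(29, 37)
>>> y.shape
(29, 29)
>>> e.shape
()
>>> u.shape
(11,)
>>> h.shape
(3,)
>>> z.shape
(11, 3)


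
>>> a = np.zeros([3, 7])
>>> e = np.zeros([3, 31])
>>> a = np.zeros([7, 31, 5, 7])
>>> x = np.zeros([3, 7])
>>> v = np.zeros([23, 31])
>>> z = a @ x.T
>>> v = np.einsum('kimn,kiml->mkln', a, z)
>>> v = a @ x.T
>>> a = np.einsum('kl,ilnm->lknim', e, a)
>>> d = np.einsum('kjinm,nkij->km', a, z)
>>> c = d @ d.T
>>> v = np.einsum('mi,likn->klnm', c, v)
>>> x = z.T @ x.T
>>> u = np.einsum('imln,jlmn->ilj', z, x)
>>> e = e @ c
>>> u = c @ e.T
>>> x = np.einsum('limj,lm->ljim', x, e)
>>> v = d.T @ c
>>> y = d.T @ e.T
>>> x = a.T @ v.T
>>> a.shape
(31, 3, 5, 7, 7)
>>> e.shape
(3, 31)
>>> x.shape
(7, 7, 5, 3, 7)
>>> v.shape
(7, 31)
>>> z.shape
(7, 31, 5, 3)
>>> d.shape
(31, 7)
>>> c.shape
(31, 31)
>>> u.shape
(31, 3)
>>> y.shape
(7, 3)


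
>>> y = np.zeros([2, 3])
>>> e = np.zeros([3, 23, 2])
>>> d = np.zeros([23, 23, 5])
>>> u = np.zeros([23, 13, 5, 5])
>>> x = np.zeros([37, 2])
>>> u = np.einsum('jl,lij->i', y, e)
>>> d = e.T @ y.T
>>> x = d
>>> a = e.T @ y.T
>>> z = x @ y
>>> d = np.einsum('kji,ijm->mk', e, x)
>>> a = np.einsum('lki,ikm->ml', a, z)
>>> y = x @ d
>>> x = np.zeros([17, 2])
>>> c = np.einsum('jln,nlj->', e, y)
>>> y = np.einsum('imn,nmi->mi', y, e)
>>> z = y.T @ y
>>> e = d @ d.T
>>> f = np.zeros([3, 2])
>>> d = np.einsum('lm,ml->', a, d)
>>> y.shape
(23, 2)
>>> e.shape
(2, 2)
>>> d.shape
()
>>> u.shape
(23,)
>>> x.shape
(17, 2)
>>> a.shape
(3, 2)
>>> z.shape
(2, 2)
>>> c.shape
()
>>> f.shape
(3, 2)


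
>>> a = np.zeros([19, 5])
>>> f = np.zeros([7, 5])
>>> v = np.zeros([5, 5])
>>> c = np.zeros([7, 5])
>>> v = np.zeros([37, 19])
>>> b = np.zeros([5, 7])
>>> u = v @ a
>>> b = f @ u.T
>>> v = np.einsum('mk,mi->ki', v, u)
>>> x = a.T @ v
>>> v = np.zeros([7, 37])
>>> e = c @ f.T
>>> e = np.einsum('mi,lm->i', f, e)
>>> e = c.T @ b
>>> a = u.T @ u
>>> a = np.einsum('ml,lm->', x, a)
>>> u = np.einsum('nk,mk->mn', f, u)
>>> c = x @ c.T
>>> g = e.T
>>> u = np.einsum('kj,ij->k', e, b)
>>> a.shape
()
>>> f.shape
(7, 5)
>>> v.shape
(7, 37)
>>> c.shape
(5, 7)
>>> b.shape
(7, 37)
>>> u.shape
(5,)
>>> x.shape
(5, 5)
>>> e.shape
(5, 37)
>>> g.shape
(37, 5)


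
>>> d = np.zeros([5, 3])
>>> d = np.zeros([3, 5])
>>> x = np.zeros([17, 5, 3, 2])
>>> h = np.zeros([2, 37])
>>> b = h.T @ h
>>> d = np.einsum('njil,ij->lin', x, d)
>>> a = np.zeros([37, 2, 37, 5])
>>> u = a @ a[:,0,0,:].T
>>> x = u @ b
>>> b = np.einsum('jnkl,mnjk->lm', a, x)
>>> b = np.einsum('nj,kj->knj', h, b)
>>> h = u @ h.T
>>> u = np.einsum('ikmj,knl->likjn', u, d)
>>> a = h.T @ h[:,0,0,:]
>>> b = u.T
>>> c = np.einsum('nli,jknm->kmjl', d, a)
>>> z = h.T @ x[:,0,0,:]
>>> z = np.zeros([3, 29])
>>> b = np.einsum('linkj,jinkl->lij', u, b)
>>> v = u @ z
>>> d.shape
(2, 3, 17)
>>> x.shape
(37, 2, 37, 37)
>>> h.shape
(37, 2, 37, 2)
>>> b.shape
(17, 37, 3)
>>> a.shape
(2, 37, 2, 2)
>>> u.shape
(17, 37, 2, 37, 3)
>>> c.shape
(37, 2, 2, 3)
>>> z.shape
(3, 29)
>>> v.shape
(17, 37, 2, 37, 29)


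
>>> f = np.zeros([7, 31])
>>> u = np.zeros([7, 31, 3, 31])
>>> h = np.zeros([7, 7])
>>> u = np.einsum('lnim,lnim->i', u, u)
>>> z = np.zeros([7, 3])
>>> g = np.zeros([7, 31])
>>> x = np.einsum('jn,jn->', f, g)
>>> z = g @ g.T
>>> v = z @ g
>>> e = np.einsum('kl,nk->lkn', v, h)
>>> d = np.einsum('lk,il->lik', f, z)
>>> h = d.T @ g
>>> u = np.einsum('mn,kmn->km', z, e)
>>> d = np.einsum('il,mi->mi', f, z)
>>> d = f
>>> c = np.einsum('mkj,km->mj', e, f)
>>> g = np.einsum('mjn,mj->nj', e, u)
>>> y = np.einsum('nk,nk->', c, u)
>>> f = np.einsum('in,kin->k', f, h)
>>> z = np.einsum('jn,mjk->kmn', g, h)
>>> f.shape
(31,)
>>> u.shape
(31, 7)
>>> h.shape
(31, 7, 31)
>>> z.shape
(31, 31, 7)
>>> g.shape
(7, 7)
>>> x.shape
()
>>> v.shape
(7, 31)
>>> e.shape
(31, 7, 7)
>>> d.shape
(7, 31)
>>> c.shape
(31, 7)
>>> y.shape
()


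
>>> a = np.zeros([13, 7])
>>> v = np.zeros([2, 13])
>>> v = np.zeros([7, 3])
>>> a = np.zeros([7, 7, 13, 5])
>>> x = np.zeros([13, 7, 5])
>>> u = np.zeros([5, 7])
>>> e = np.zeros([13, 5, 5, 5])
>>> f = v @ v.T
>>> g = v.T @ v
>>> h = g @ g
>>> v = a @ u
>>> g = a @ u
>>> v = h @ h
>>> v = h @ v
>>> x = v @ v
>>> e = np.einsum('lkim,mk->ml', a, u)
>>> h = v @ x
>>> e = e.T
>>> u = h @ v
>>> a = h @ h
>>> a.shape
(3, 3)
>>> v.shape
(3, 3)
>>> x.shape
(3, 3)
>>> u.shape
(3, 3)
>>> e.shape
(7, 5)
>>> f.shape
(7, 7)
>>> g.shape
(7, 7, 13, 7)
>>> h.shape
(3, 3)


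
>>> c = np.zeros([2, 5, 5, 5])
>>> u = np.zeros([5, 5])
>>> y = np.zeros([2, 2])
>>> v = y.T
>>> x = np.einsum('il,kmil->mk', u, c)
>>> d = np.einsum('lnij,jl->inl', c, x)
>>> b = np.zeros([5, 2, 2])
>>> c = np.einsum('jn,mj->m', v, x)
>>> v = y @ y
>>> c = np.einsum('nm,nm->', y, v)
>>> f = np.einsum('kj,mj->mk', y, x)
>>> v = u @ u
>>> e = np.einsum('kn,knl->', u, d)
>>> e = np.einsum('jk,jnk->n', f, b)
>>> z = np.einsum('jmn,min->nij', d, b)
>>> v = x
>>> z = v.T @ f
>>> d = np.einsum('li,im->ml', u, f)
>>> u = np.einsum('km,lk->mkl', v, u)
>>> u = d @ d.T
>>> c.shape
()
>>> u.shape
(2, 2)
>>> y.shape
(2, 2)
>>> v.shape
(5, 2)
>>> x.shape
(5, 2)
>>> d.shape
(2, 5)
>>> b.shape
(5, 2, 2)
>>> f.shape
(5, 2)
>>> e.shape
(2,)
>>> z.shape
(2, 2)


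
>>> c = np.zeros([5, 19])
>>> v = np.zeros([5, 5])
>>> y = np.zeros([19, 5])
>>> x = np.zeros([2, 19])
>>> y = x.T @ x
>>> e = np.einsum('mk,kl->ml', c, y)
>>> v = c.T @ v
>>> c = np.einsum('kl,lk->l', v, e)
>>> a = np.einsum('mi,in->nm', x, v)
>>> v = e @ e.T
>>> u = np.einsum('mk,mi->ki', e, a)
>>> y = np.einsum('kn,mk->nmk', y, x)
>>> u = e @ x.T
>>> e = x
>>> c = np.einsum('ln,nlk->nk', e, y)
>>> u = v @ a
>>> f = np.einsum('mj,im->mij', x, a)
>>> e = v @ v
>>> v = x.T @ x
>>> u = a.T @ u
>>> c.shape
(19, 19)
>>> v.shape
(19, 19)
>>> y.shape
(19, 2, 19)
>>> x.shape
(2, 19)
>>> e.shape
(5, 5)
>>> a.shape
(5, 2)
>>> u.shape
(2, 2)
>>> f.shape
(2, 5, 19)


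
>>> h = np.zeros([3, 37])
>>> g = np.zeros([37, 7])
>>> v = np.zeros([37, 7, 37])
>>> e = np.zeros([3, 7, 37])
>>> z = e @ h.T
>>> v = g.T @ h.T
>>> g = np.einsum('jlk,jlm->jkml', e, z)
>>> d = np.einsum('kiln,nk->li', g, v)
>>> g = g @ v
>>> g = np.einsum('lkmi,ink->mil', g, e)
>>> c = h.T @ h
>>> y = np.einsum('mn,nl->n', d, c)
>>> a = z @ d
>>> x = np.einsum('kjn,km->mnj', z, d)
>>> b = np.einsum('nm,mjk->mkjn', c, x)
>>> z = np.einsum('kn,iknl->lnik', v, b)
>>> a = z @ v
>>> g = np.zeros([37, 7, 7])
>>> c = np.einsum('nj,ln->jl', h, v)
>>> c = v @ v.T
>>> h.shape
(3, 37)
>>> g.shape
(37, 7, 7)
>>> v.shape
(7, 3)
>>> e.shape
(3, 7, 37)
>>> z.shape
(37, 3, 37, 7)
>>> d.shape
(3, 37)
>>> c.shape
(7, 7)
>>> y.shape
(37,)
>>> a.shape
(37, 3, 37, 3)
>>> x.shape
(37, 3, 7)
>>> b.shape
(37, 7, 3, 37)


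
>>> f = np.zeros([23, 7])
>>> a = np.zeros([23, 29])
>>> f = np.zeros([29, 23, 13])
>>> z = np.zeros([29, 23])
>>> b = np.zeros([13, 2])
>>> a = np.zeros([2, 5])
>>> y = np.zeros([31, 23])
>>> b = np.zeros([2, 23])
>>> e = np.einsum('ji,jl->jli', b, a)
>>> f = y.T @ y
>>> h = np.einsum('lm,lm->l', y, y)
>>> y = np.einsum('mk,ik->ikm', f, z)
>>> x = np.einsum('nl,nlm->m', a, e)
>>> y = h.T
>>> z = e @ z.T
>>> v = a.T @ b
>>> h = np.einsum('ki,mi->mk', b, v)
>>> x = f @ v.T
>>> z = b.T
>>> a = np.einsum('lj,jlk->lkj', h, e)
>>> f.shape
(23, 23)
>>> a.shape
(5, 23, 2)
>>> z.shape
(23, 2)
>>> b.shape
(2, 23)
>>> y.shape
(31,)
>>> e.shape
(2, 5, 23)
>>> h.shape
(5, 2)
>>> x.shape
(23, 5)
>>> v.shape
(5, 23)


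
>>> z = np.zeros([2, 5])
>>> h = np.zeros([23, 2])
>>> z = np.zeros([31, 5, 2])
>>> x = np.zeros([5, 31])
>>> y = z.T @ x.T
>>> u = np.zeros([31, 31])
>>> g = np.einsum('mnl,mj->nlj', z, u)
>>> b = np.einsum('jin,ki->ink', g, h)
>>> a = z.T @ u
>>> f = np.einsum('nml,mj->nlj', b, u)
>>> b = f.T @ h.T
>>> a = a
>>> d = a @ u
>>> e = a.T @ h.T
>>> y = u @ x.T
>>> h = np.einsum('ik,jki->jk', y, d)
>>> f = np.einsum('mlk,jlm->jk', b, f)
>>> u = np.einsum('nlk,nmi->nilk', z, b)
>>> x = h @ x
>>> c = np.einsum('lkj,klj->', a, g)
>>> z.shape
(31, 5, 2)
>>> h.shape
(2, 5)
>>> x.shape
(2, 31)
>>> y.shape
(31, 5)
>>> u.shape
(31, 23, 5, 2)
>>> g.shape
(5, 2, 31)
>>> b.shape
(31, 23, 23)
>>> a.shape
(2, 5, 31)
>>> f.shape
(2, 23)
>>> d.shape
(2, 5, 31)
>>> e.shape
(31, 5, 23)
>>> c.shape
()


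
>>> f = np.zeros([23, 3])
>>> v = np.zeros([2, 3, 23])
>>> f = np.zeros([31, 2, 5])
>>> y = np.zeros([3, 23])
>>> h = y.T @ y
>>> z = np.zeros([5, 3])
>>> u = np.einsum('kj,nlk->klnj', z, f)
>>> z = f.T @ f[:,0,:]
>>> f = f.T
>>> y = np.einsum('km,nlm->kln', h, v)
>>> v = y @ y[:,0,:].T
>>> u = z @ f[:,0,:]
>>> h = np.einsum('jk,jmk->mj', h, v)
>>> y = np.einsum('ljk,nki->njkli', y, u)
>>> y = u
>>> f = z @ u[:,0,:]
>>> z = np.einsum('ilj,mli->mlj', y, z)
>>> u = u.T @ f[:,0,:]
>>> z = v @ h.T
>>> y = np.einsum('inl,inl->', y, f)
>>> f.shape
(5, 2, 31)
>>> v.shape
(23, 3, 23)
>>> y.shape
()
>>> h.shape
(3, 23)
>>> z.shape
(23, 3, 3)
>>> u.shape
(31, 2, 31)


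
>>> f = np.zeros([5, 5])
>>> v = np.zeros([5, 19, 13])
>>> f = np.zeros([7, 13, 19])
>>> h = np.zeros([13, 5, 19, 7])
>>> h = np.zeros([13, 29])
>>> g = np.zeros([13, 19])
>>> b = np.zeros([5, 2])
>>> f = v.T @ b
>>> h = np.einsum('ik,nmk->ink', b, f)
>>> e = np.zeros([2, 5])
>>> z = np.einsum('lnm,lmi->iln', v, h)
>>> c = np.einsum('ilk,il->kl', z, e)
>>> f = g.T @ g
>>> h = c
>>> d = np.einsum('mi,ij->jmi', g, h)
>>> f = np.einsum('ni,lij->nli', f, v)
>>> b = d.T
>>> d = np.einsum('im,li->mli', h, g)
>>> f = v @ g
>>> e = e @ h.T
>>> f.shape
(5, 19, 19)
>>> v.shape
(5, 19, 13)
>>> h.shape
(19, 5)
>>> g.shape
(13, 19)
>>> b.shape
(19, 13, 5)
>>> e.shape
(2, 19)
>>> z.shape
(2, 5, 19)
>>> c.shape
(19, 5)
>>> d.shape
(5, 13, 19)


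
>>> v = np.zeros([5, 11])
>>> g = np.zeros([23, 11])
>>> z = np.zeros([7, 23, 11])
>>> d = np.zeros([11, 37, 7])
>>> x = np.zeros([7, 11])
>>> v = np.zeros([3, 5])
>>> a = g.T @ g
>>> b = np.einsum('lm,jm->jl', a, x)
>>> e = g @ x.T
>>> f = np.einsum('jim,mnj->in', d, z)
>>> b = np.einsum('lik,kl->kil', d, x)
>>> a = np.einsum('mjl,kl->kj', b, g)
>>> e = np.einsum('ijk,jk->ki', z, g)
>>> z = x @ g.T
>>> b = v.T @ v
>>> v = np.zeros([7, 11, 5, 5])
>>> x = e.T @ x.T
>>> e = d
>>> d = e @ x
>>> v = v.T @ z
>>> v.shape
(5, 5, 11, 23)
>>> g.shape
(23, 11)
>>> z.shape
(7, 23)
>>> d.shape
(11, 37, 7)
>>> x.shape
(7, 7)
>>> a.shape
(23, 37)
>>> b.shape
(5, 5)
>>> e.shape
(11, 37, 7)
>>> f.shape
(37, 23)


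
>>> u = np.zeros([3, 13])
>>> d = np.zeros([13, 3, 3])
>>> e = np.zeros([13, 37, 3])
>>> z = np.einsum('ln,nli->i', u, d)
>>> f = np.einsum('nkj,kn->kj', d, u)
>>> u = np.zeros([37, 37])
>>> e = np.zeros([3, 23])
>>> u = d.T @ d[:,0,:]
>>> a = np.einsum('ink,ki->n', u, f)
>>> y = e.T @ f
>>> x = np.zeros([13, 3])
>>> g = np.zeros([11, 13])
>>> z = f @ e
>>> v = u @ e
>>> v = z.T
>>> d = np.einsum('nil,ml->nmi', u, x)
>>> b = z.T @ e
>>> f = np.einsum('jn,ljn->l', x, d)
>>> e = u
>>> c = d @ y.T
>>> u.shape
(3, 3, 3)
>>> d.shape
(3, 13, 3)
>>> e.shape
(3, 3, 3)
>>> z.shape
(3, 23)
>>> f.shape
(3,)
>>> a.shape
(3,)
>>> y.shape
(23, 3)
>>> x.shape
(13, 3)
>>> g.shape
(11, 13)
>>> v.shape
(23, 3)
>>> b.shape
(23, 23)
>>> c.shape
(3, 13, 23)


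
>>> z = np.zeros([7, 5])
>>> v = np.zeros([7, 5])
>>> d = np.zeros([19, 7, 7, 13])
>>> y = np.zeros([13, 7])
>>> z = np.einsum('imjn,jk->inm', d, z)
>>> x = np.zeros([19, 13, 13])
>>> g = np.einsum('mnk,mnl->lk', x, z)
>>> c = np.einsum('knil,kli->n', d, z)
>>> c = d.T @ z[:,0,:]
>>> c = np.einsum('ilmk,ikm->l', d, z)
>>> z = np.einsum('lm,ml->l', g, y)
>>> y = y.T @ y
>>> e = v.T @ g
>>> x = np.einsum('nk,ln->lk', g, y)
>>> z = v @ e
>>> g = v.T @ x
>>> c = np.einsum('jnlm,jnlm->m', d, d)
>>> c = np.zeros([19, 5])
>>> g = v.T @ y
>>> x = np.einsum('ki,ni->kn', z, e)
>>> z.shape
(7, 13)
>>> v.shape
(7, 5)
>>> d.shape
(19, 7, 7, 13)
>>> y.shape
(7, 7)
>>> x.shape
(7, 5)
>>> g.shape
(5, 7)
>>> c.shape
(19, 5)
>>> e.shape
(5, 13)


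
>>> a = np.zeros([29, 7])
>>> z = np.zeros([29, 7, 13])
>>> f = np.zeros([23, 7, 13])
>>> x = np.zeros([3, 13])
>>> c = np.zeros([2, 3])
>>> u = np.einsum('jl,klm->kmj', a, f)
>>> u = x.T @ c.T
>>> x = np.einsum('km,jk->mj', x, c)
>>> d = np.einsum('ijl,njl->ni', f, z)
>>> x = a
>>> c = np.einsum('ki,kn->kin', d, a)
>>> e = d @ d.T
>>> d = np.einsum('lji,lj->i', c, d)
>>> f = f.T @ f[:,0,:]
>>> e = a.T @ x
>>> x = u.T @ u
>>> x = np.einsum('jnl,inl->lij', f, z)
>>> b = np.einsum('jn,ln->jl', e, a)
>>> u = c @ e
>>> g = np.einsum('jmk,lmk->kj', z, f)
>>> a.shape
(29, 7)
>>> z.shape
(29, 7, 13)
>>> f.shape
(13, 7, 13)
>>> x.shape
(13, 29, 13)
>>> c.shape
(29, 23, 7)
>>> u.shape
(29, 23, 7)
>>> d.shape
(7,)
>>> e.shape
(7, 7)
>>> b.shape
(7, 29)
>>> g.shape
(13, 29)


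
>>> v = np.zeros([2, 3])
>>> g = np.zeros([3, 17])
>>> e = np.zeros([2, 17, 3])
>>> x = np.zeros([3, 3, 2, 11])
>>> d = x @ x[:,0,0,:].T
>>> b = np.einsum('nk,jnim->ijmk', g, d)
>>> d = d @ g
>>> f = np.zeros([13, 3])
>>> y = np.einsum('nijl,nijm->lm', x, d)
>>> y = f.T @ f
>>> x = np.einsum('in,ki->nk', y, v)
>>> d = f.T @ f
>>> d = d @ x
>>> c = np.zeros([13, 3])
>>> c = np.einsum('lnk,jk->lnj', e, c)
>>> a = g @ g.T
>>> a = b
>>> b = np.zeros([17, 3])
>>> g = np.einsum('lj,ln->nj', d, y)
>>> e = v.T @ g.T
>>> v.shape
(2, 3)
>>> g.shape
(3, 2)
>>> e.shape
(3, 3)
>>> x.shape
(3, 2)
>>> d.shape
(3, 2)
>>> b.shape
(17, 3)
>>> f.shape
(13, 3)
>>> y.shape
(3, 3)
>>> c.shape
(2, 17, 13)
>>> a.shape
(2, 3, 3, 17)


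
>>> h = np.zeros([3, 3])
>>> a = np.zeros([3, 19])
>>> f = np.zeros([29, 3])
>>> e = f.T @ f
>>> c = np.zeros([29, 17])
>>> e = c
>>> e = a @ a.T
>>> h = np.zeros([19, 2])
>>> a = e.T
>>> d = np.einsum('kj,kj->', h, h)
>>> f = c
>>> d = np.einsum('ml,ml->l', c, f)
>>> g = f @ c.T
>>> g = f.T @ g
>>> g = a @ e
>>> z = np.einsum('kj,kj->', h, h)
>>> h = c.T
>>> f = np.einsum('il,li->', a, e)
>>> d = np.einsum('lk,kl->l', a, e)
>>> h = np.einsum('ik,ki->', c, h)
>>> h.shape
()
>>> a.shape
(3, 3)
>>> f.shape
()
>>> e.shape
(3, 3)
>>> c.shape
(29, 17)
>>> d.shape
(3,)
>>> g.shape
(3, 3)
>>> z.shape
()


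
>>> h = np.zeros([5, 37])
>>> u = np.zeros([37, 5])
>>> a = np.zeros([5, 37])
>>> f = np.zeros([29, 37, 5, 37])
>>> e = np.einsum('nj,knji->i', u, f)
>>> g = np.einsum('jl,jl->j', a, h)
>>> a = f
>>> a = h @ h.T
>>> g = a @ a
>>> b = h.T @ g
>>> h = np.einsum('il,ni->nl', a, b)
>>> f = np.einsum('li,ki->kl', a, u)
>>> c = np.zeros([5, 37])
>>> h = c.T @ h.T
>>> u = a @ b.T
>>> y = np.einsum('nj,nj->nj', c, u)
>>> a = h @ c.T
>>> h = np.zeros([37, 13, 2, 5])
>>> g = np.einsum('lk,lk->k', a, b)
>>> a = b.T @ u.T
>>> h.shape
(37, 13, 2, 5)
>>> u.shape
(5, 37)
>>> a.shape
(5, 5)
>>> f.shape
(37, 5)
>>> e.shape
(37,)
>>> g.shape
(5,)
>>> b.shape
(37, 5)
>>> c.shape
(5, 37)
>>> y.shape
(5, 37)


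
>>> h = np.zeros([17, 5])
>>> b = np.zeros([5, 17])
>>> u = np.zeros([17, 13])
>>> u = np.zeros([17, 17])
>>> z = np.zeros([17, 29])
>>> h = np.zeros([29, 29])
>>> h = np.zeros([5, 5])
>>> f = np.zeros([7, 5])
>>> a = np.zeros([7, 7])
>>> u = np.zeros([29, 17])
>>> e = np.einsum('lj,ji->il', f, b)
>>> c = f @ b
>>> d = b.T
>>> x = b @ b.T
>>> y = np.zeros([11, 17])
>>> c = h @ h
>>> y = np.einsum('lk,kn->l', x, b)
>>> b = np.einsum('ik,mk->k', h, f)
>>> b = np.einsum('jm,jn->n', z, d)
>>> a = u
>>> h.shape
(5, 5)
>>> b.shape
(5,)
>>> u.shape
(29, 17)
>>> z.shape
(17, 29)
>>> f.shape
(7, 5)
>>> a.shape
(29, 17)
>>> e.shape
(17, 7)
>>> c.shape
(5, 5)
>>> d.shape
(17, 5)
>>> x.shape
(5, 5)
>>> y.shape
(5,)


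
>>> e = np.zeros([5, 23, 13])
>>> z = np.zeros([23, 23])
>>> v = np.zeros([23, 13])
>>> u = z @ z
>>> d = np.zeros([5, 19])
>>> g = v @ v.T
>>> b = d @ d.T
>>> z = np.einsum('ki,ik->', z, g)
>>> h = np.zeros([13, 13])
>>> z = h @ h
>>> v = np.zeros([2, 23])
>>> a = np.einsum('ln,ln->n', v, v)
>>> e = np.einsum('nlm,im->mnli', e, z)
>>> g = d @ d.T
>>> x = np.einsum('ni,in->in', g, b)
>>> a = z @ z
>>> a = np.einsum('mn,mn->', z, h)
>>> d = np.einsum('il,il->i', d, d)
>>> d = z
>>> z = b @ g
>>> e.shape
(13, 5, 23, 13)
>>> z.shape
(5, 5)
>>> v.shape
(2, 23)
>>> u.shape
(23, 23)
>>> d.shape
(13, 13)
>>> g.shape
(5, 5)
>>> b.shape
(5, 5)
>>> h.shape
(13, 13)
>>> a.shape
()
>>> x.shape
(5, 5)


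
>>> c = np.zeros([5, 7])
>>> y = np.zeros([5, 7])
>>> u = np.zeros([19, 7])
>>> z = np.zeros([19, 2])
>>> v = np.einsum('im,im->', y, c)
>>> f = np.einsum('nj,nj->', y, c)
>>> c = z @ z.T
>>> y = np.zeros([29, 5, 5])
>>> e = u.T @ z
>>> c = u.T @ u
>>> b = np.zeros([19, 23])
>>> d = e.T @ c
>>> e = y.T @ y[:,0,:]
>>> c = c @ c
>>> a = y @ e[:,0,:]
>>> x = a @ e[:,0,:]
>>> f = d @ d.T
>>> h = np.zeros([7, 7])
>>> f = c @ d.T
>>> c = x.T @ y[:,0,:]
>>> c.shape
(5, 5, 5)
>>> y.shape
(29, 5, 5)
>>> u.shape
(19, 7)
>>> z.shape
(19, 2)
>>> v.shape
()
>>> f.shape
(7, 2)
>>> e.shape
(5, 5, 5)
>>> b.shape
(19, 23)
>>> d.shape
(2, 7)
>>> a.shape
(29, 5, 5)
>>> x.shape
(29, 5, 5)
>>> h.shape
(7, 7)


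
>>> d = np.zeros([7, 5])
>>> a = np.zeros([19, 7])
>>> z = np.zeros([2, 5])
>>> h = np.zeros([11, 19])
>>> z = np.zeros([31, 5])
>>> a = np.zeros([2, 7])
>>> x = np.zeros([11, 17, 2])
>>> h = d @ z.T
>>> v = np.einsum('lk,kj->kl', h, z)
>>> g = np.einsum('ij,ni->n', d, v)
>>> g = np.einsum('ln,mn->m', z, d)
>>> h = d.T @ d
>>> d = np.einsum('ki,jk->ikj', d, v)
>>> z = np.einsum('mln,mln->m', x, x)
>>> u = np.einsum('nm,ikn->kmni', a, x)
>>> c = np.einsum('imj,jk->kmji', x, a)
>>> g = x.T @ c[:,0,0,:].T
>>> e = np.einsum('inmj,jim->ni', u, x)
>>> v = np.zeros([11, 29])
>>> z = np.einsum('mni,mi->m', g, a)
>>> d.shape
(5, 7, 31)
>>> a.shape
(2, 7)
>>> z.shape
(2,)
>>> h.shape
(5, 5)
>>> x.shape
(11, 17, 2)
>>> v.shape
(11, 29)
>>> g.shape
(2, 17, 7)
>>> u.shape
(17, 7, 2, 11)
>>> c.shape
(7, 17, 2, 11)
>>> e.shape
(7, 17)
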